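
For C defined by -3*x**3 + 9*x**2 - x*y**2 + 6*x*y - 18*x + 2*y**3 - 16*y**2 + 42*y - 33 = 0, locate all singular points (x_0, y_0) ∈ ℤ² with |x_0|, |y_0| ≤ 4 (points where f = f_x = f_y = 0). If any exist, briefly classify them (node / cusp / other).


Singular points: {(1, 3)}; classification: cusp.

Compute partial derivatives:
  f_x = -9*x**2 + 18*x - y**2 + 6*y - 18.
  f_y = -2*x*y + 6*x + 6*y**2 - 32*y + 42.
Scan x_0 ∈ {−4, ..., 4}. For each x_0, f_y(x_0, y) is a polynomial in y; find its integer roots y ∈ {−4, ..., 4}, then test f_x and f at those candidates.
  x = -4: f_y(-4, y) = 6*y**2 - 24*y + 18; vanishes at y ∈ {1, 3}. (-4, 1): f_x = -229 ≠ 0; (-4, 3): f_x = -225 ≠ 0.
  x = -3: f_y(-3, y) = 6*y**2 - 26*y + 24; vanishes at y ∈ {3}. (-3, 3): f_x = -144 ≠ 0.
  x = -2: f_y(-2, y) = 6*y**2 - 28*y + 30; vanishes at y ∈ {3}. (-2, 3): f_x = -81 ≠ 0.
  x = -1: f_y(-1, y) = 6*y**2 - 30*y + 36; vanishes at y ∈ {2, 3}. (-1, 2): f_x = -37 ≠ 0; (-1, 3): f_x = -36 ≠ 0.
  x = 0: f_y(0, y) = 6*y**2 - 32*y + 42; vanishes at y ∈ {3}. (0, 3): f_x = -9 ≠ 0.
  x = 1: f_y(1, y) = 6*y**2 - 34*y + 48; vanishes at y ∈ {3}. (1, 3): f_x = 0, f = 0 — SINGULAR.
  x = 2: f_y(2, y) = 6*y**2 - 36*y + 54; vanishes at y ∈ {3}. (2, 3): f_x = -9 ≠ 0.
  x = 3: f_y(3, y) = 6*y**2 - 38*y + 60; vanishes at y ∈ {3}. (3, 3): f_x = -36 ≠ 0.
  x = 4: f_y(4, y) = 6*y**2 - 40*y + 66; vanishes at y ∈ {3}. (4, 3): f_x = -81 ≠ 0.
Only singular point on the grid: (1, 3).
Classify: substitute x = 1 + u, y = 3 + v and expand: f = -3*u**3 - u*v**2 + 2*v**3 + v**2.
No constant or linear terms (consistent with a singular point). Quadratic part: v**2. Cubic part: -3*u**3 - u*v**2 + 2*v**3.
The quadratic part v**2 is a perfect square, so there is a single (double) tangent line v = 0, i.e. y = 3. Restricting the cubic part to that line (v = 0) leaves -3*u**3 ≠ 0, so f is not divisible by v and the branch is v² ≈ 3*u**3 to lowest order — this is a cusp.
Classification: cusp.


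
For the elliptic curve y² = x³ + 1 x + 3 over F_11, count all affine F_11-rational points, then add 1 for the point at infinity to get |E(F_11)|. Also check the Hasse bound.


Affine points = {(0, 5), (0, 6), (1, 4), (1, 7), (3, 0), (4, 4), (4, 7), (5, 1), (5, 10), (6, 4), (6, 7), (7, 1), (7, 10), (9, 2), (9, 9), (10, 1), (10, 10)}; affine count = 17; |E(F_11)| = 18.

Discriminant check: Δ ∝ 4a³ + 27b² = 4·1³ + 27·3² = 4·1 + 27·9 ≡ 5 (mod 11). Nonzero ⇒ E is nonsingular.
For each x ∈ F_11, compute rhs = x³ + 1·x + 3 mod 11, then count y ∈ F_11 with y² ≡ rhs.
  x = 0: rhs = 3, matching y values: 5, 6 (2 points).
  x = 1: rhs = 5, matching y values: 4, 7 (2 points).
  x = 2: rhs = 2, matching y values: none (0 points).
  x = 3: rhs = 0, matching y values: 0 (1 points).
  x = 4: rhs = 5, matching y values: 4, 7 (2 points).
  x = 5: rhs = 1, matching y values: 1, 10 (2 points).
  x = 6: rhs = 5, matching y values: 4, 7 (2 points).
  x = 7: rhs = 1, matching y values: 1, 10 (2 points).
  x = 8: rhs = 6, matching y values: none (0 points).
  x = 9: rhs = 4, matching y values: 2, 9 (2 points).
  x = 10: rhs = 1, matching y values: 1, 10 (2 points).
Total affine count: 17.
Full point count |E(F_11)| = 17 + 1 = 18.
Hasse bound: |18 − (11+1)| = |6| = 6 ≤ 2√11 ≈ 6.6332 ✓.


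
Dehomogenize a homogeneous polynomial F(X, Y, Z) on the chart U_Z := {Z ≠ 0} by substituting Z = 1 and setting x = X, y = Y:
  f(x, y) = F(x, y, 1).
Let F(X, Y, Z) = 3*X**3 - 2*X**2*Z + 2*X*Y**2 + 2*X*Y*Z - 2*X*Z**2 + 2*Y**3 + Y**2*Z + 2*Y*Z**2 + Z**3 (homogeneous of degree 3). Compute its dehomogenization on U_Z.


f(x, y) = 3*x**3 - 2*x**2 + 2*x*y**2 + 2*x*y - 2*x + 2*y**3 + y**2 + 2*y + 1

On U_Z we set Z = 1. Each monomial c·X^i·Y^j·Z^k in F becomes c·x^i·y^j·1^k = c·x^i·y^j.
Substituting Z = 1: F(X, Y, 1) = 3*x**3 - 2*x**2 + 2*x*y**2 + 2*x*y - 2*x + 2*y**3 + y**2 + 2*y + 1.
Note: deg(f) ≤ deg(F) = 3; strict inequality happens when F is divisible by Z (lost terms).


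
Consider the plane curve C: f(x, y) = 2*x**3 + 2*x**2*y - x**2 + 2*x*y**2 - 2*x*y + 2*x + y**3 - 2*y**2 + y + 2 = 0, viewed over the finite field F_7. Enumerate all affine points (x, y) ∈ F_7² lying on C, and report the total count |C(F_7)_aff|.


Affine F_7-points: {(0, 3), (1, 1), (1, 3), (2, 6), (3, 5), (4, 1), (5, 1), (5, 6)}; count = 8.

For each of the 49 pairs (x, y) ∈ F_7², evaluate f(x, y) mod 7. Record the zeros.
  x = 0: [0↦2, 1↦2, 2↦4, 3↦0, 4↦3, 5↦5, 6↦5]  zeros at y ∈ {3}
  x = 1: [0↦5, 1↦0, 2↦1, 3↦0, 4↦3, 5↦2, 6↦3]  zeros at y ∈ {1, 3}
  x = 2: [0↦4, 1↦5, 2↦2, 3↦1, 4↦1, 5↦1, 6↦0]  zeros at y ∈ {6}
  x = 3: [0↦4, 1↦1, 2↦5, 3↦1, 4↦2, 5↦0, 6↦1]  zeros at y ∈ {5}
  x = 4: [0↦3, 1↦0, 2↦1, 3↦5, 4↦4, 5↦4, 6↦4]  zeros at y ∈ {1}
  x = 5: [0↦6, 1↦0, 2↦2, 3↦4, 4↦5, 5↦4, 6↦0]  zeros at y ∈ {1, 6}
  x = 6: [0↦4, 1↦6, 2↦6, 3↦3, 4↦3, 5↦5, 6↦1]  zeros at y ∈ ∅
Collecting zeros: affine points = {(0, 3), (1, 1), (1, 3), (2, 6), (3, 5), (4, 1), (5, 1), (5, 6)}.
Total count |C(F_7)_aff| = 8.


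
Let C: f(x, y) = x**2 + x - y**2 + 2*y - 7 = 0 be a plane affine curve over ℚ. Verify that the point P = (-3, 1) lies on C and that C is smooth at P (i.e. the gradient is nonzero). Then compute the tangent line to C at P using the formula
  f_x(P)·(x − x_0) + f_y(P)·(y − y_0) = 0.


Tangent line at P: -5*x - 15 = 0.

Step 1: f(-3, 1) = 0, so P lies on C.
Step 2: partial derivatives
  f_x(x, y) = 2*x + 1, f_y(x, y) = 2 - 2*y.
  f_x(P) = -5, f_y(P) = 0 (gradient nonzero, so P is smooth).
Step 3: tangent line at P: -5·(x − -3) + 0·(y − 1) = 0.
Expanding: -5*x - 15 = 0.


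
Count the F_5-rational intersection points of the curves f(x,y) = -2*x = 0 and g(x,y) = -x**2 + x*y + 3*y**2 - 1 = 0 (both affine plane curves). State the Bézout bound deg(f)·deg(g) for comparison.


Common zeros: ∅; count = 0; Bézout bound = 2.

deg(f) = 1, deg(g) = 2, so Bézout bound = 2.
Scan x ∈ F_5. For each x, list the y ∈ F_5 with f(x, y) ≡ 0 and those with g(x, y) ≡ 0 (mod 5); the common zeros in that column are the intersection.
  x = 0: f ≡ 0 at y ∈ {0, 1, 2, 3, 4}; g ≡ 0 at y ∈ ∅; common: ∅.
  x = 1: f ≡ 0 at y ∈ ∅; g ≡ 0 at y ∈ {4}; common: ∅.
  x = 2: f ≡ 0 at y ∈ ∅; g ≡ 0 at y ∈ {0, 1}; common: ∅.
  x = 3: f ≡ 0 at y ∈ ∅; g ≡ 0 at y ∈ {0, 4}; common: ∅.
  x = 4: f ≡ 0 at y ∈ ∅; g ≡ 0 at y ∈ {1}; common: ∅.
Collecting: common zeros = ∅, so the count is 0.
Comparison with the Bézout bound: 0 ≤ 2 = deg(f)·deg(g), as expected for curves with no common component (the affine F_5-count falls short of the bound because intersections may lie at infinity, over extension fields, or carry multiplicity).


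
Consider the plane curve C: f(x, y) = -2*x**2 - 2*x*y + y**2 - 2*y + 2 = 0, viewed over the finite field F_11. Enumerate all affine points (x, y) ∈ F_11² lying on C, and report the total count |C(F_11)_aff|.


Affine F_11-points: {(1, 0), (1, 4), (2, 1), (2, 5), (4, 5), (6, 4), (6, 10), (8, 1), (8, 6), (10, 0)}; count = 10.

For each of the 121 pairs (x, y) ∈ F_11², evaluate f(x, y) mod 11. Record the zeros.
  x = 0: [0↦2, 1↦1, 2↦2, 3↦5, 4↦10, 5↦6, 6↦4, 7↦4, 8↦6, 9↦10, 10↦5]  zeros at y ∈ ∅
  x = 1: [0↦0, 1↦8, 2↦7, 3↦8, 4↦0, 5↦5, 6↦1, 7↦10, 8↦10, 9↦1, 10↦5]  zeros at y ∈ {0, 4}
  x = 2: [0↦5, 1↦0, 2↦8, 3↦7, 4↦8, 5↦0, 6↦5, 7↦1, 8↦10, 9↦10, 10↦1]  zeros at y ∈ {1, 5}
  x = 3: [0↦6, 1↦10, 2↦5, 3↦2, 4↦1, 5↦2, 6↦5, 7↦10, 8↦6, 9↦4, 10↦4]  zeros at y ∈ ∅
  x = 4: [0↦3, 1↦5, 2↦9, 3↦4, 4↦1, 5↦0, 6↦1, 7↦4, 8↦9, 9↦5, 10↦3]  zeros at y ∈ {5}
  x = 5: [0↦7, 1↦7, 2↦9, 3↦2, 4↦8, 5↦5, 6↦4, 7↦5, 8↦8, 9↦2, 10↦9]  zeros at y ∈ ∅
  x = 6: [0↦7, 1↦5, 2↦5, 3↦7, 4↦0, 5↦6, 6↦3, 7↦2, 8↦3, 9↦6, 10↦0]  zeros at y ∈ {4, 10}
  x = 7: [0↦3, 1↦10, 2↦8, 3↦8, 4↦10, 5↦3, 6↦9, 7↦6, 8↦5, 9↦6, 10↦9]  zeros at y ∈ ∅
  x = 8: [0↦6, 1↦0, 2↦7, 3↦5, 4↦5, 5↦7, 6↦0, 7↦6, 8↦3, 9↦2, 10↦3]  zeros at y ∈ {1, 6}
  x = 9: [0↦5, 1↦8, 2↦2, 3↦9, 4↦7, 5↦7, 6↦9, 7↦2, 8↦8, 9↦5, 10↦4]  zeros at y ∈ ∅
  x = 10: [0↦0, 1↦1, 2↦4, 3↦9, 4↦5, 5↦3, 6↦3, 7↦5, 8↦9, 9↦4, 10↦1]  zeros at y ∈ {0}
Collecting zeros: affine points = {(1, 0), (1, 4), (2, 1), (2, 5), (4, 5), (6, 4), (6, 10), (8, 1), (8, 6), (10, 0)}.
Total count |C(F_11)_aff| = 10.


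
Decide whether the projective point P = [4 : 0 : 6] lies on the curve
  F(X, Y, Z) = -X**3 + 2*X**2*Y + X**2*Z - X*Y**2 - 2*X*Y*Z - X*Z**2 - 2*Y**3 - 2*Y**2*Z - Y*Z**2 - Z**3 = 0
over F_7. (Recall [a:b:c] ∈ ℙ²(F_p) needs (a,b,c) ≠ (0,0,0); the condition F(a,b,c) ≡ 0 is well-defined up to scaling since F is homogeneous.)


F(4,0,6) ≡ 1 (mod 7); P is NOT on the curve.

Evaluate F(4, 0, 6) term-by-term (mod 7).
  -X**3 ↦ -1·64·1·1 = -64
  2*X**2*Y ↦ 2·16·0·1 = 0
  X**2*Z ↦ 1·16·1·6 = 96
  -X*Y**2 ↦ -1·4·0·1 = 0
  -2*X*Y*Z ↦ -2·4·0·6 = 0
  -X*Z**2 ↦ -1·4·1·36 = -144
  -2*Y**3 ↦ -2·1·0·1 = 0
  -2*Y**2*Z ↦ -2·1·0·6 = 0
  -Y*Z**2 ↦ -1·1·0·36 = 0
  -Z**3 ↦ -1·1·1·216 = -216
Sum: F(4, 0, 6) = (-64) + (0) + (96) + (0) + (0) + (-144) + (0) + (0) + (0) + (-216) = -328.
Reducing mod 7: -328 ≡ 1 (mod 7).
Since F(a, b, c) ≡ 1 ≠ 0 (mod 7), P does NOT lie on the curve.


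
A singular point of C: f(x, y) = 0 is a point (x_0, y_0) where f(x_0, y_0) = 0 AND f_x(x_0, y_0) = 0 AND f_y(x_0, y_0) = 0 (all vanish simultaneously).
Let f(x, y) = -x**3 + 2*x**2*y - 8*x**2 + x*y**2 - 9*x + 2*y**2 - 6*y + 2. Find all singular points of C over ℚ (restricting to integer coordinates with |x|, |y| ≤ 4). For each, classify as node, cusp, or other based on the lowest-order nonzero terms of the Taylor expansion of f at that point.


Singular points: {(-1, 2)}; classification: node.

Compute partial derivatives:
  f_x = -3*x**2 + 4*x*y - 16*x + y**2 - 9.
  f_y = 2*x**2 + 2*x*y + 4*y - 6.
Scan x_0 ∈ {−4, ..., 4}. For each x_0, f_y(x_0, y) is a polynomial in y; find its integer roots y ∈ {−4, ..., 4}, then test f_x and f at those candidates.
  x = -4: f_y(-4, y) = 26 - 4*y; no integer root y with |y| ≤ 4.
  x = -3: f_y(-3, y) = 12 - 2*y; no integer root y with |y| ≤ 4.
  x = -2: f_y(-2, y) = 2; no integer root y with |y| ≤ 4.
  x = -1: f_y(-1, y) = 2*y - 4; vanishes at y ∈ {2}. (-1, 2): f_x = 0, f = 0 — SINGULAR.
  x = 0: f_y(0, y) = 4*y - 6; no integer root y with |y| ≤ 4.
  x = 1: f_y(1, y) = 6*y - 4; no integer root y with |y| ≤ 4.
  x = 2: f_y(2, y) = 8*y + 2; no integer root y with |y| ≤ 4.
  x = 3: f_y(3, y) = 10*y + 12; no integer root y with |y| ≤ 4.
  x = 4: f_y(4, y) = 12*y + 26; no integer root y with |y| ≤ 4.
Only singular point on the grid: (-1, 2).
Classify: substitute x = -1 + u, y = 2 + v and expand: f = -u**3 + 2*u**2*v - u**2 + u*v**2 + v**2.
No constant or linear terms (consistent with a singular point). Quadratic part: -u**2 + v**2. Cubic part: -u**3 + 2*u**2*v + u*v**2.
The quadratic part v**2 - u**2 = (v − u)(v + u) splits into two distinct linear factors, so there are two distinct tangent lines y − 2 = ±(x − -1) — this is a node (ordinary double point).
Classification: node.


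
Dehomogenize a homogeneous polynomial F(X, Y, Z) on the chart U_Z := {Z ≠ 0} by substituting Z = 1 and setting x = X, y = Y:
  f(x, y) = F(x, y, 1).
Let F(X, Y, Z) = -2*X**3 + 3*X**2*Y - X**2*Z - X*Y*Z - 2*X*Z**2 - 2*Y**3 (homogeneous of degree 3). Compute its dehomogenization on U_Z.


f(x, y) = -2*x**3 + 3*x**2*y - x**2 - x*y - 2*x - 2*y**3

On U_Z we set Z = 1. Each monomial c·X^i·Y^j·Z^k in F becomes c·x^i·y^j·1^k = c·x^i·y^j.
Substituting Z = 1: F(X, Y, 1) = -2*x**3 + 3*x**2*y - x**2 - x*y - 2*x - 2*y**3.
Note: deg(f) ≤ deg(F) = 3; strict inequality happens when F is divisible by Z (lost terms).


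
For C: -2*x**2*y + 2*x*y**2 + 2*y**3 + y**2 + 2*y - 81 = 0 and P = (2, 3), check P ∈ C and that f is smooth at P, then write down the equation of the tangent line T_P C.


Tangent line at P: -6*x + 78*y - 222 = 0.

Step 1: f(2, 3) = 0, so P lies on C.
Step 2: partial derivatives
  f_x(x, y) = -4*x*y + 2*y**2, f_y(x, y) = -2*x**2 + 4*x*y + 6*y**2 + 2*y + 2.
  f_x(P) = -6, f_y(P) = 78 (gradient nonzero, so P is smooth).
Step 3: tangent line at P: -6·(x − 2) + 78·(y − 3) = 0.
Expanding: -6*x + 78*y - 222 = 0.


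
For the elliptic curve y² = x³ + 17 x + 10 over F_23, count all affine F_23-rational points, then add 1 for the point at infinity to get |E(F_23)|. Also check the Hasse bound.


Affine points = {(2, 11), (2, 12), (4, 2), (4, 21), (5, 6), (5, 17), (6, 11), (6, 12), (7, 9), (7, 14), (9, 8), (9, 15), (13, 6), (13, 17), (14, 5), (14, 18), (15, 11), (15, 12), (16, 10), (16, 13), (19, 4), (19, 19), (20, 1), (20, 22)}; affine count = 24; |E(F_23)| = 25.

Discriminant check: Δ ∝ 4a³ + 27b² = 4·17³ + 27·10² = 4·4913 + 27·100 ≡ 19 (mod 23). Nonzero ⇒ E is nonsingular.
For each x ∈ F_23, compute rhs = x³ + 17·x + 10 mod 23, then count y ∈ F_23 with y² ≡ rhs.
  x = 0: rhs = 10, matching y values: none (0 points).
  x = 1: rhs = 5, matching y values: none (0 points).
  x = 2: rhs = 6, matching y values: 11, 12 (2 points).
  x = 3: rhs = 19, matching y values: none (0 points).
  x = 4: rhs = 4, matching y values: 2, 21 (2 points).
  x = 5: rhs = 13, matching y values: 6, 17 (2 points).
  x = 6: rhs = 6, matching y values: 11, 12 (2 points).
  x = 7: rhs = 12, matching y values: 9, 14 (2 points).
  x = 8: rhs = 14, matching y values: none (0 points).
  x = 9: rhs = 18, matching y values: 8, 15 (2 points).
  x = 10: rhs = 7, matching y values: none (0 points).
  x = 11: rhs = 10, matching y values: none (0 points).
  x = 12: rhs = 10, matching y values: none (0 points).
  x = 13: rhs = 13, matching y values: 6, 17 (2 points).
  x = 14: rhs = 2, matching y values: 5, 18 (2 points).
  x = 15: rhs = 6, matching y values: 11, 12 (2 points).
  x = 16: rhs = 8, matching y values: 10, 13 (2 points).
  x = 17: rhs = 14, matching y values: none (0 points).
  x = 18: rhs = 7, matching y values: none (0 points).
  x = 19: rhs = 16, matching y values: 4, 19 (2 points).
  x = 20: rhs = 1, matching y values: 1, 22 (2 points).
  x = 21: rhs = 14, matching y values: none (0 points).
  x = 22: rhs = 15, matching y values: none (0 points).
Total affine count: 24.
Full point count |E(F_23)| = 24 + 1 = 25.
Hasse bound: |25 − (23+1)| = |1| = 1 ≤ 2√23 ≈ 9.5917 ✓.


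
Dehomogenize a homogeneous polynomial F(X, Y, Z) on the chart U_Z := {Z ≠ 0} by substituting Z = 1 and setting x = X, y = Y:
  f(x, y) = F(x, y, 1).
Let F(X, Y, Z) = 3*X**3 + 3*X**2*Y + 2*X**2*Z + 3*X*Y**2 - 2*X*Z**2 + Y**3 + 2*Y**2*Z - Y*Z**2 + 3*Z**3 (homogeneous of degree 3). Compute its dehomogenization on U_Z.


f(x, y) = 3*x**3 + 3*x**2*y + 2*x**2 + 3*x*y**2 - 2*x + y**3 + 2*y**2 - y + 3

On U_Z we set Z = 1. Each monomial c·X^i·Y^j·Z^k in F becomes c·x^i·y^j·1^k = c·x^i·y^j.
Substituting Z = 1: F(X, Y, 1) = 3*x**3 + 3*x**2*y + 2*x**2 + 3*x*y**2 - 2*x + y**3 + 2*y**2 - y + 3.
Note: deg(f) ≤ deg(F) = 3; strict inequality happens when F is divisible by Z (lost terms).


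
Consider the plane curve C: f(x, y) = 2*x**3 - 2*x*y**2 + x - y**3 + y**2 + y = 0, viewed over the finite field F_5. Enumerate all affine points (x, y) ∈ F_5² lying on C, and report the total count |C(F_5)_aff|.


Affine F_5-points: {(0, 0), (0, 3), (1, 3), (2, 1), (2, 2), (2, 4), (4, 1), (4, 3), (4, 4)}; count = 9.

For each of the 25 pairs (x, y) ∈ F_5², evaluate f(x, y) mod 5. Record the zeros.
  x = 0: [0↦0, 1↦1, 2↦3, 3↦0, 4↦1]  zeros at y ∈ {0, 3}
  x = 1: [0↦3, 1↦2, 2↦3, 3↦0, 4↦2]  zeros at y ∈ {3}
  x = 2: [0↦3, 1↦0, 2↦0, 3↦2, 4↦0]  zeros at y ∈ {1, 2, 4}
  x = 3: [0↦2, 1↦2, 2↦1, 3↦3, 4↦2]  zeros at y ∈ ∅
  x = 4: [0↦2, 1↦0, 2↦3, 3↦0, 4↦0]  zeros at y ∈ {1, 3, 4}
Collecting zeros: affine points = {(0, 0), (0, 3), (1, 3), (2, 1), (2, 2), (2, 4), (4, 1), (4, 3), (4, 4)}.
Total count |C(F_5)_aff| = 9.


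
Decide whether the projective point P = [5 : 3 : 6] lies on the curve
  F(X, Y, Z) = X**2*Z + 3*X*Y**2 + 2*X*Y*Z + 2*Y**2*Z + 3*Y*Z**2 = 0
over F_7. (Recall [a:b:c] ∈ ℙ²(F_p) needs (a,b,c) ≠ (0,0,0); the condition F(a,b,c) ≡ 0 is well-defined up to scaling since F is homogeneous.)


F(5,3,6) ≡ 1 (mod 7); P is NOT on the curve.

Evaluate F(5, 3, 6) term-by-term (mod 7).
  X**2*Z ↦ 1·25·1·6 = 150
  3*X*Y**2 ↦ 3·5·9·1 = 135
  2*X*Y*Z ↦ 2·5·3·6 = 180
  2*Y**2*Z ↦ 2·1·9·6 = 108
  3*Y*Z**2 ↦ 3·1·3·36 = 324
Sum: F(5, 3, 6) = (150) + (135) + (180) + (108) + (324) = 897.
Reducing mod 7: 897 ≡ 1 (mod 7).
Since F(a, b, c) ≡ 1 ≠ 0 (mod 7), P does NOT lie on the curve.


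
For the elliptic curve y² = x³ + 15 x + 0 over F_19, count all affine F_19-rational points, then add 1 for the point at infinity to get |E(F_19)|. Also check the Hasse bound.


Affine points = {(0, 0), (1, 4), (1, 15), (2, 0), (7, 7), (7, 12), (8, 9), (8, 10), (9, 3), (9, 16), (13, 6), (13, 13), (14, 3), (14, 16), (15, 3), (15, 16), (16, 2), (16, 17), (17, 0)}; affine count = 19; |E(F_19)| = 20.

Discriminant check: Δ ∝ 4a³ + 27b² = 4·15³ + 27·0² = 4·3375 + 27·0 ≡ 10 (mod 19). Nonzero ⇒ E is nonsingular.
For each x ∈ F_19, compute rhs = x³ + 15·x + 0 mod 19, then count y ∈ F_19 with y² ≡ rhs.
  x = 0: rhs = 0, matching y values: 0 (1 points).
  x = 1: rhs = 16, matching y values: 4, 15 (2 points).
  x = 2: rhs = 0, matching y values: 0 (1 points).
  x = 3: rhs = 15, matching y values: none (0 points).
  x = 4: rhs = 10, matching y values: none (0 points).
  x = 5: rhs = 10, matching y values: none (0 points).
  x = 6: rhs = 2, matching y values: none (0 points).
  x = 7: rhs = 11, matching y values: 7, 12 (2 points).
  x = 8: rhs = 5, matching y values: 9, 10 (2 points).
  x = 9: rhs = 9, matching y values: 3, 16 (2 points).
  x = 10: rhs = 10, matching y values: none (0 points).
  x = 11: rhs = 14, matching y values: none (0 points).
  x = 12: rhs = 8, matching y values: none (0 points).
  x = 13: rhs = 17, matching y values: 6, 13 (2 points).
  x = 14: rhs = 9, matching y values: 3, 16 (2 points).
  x = 15: rhs = 9, matching y values: 3, 16 (2 points).
  x = 16: rhs = 4, matching y values: 2, 17 (2 points).
  x = 17: rhs = 0, matching y values: 0 (1 points).
  x = 18: rhs = 3, matching y values: none (0 points).
Total affine count: 19.
Full point count |E(F_19)| = 19 + 1 = 20.
Hasse bound: |20 − (19+1)| = |0| = 0 ≤ 2√19 ≈ 8.7178 ✓.


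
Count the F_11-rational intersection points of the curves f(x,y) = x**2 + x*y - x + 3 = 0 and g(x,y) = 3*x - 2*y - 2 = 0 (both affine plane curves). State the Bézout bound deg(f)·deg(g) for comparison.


Common zeros: ∅; count = 0; Bézout bound = 2.

deg(f) = 2, deg(g) = 1, so Bézout bound = 2.
Scan x ∈ F_11. For each x, list the y ∈ F_11 with f(x, y) ≡ 0 and those with g(x, y) ≡ 0 (mod 11); the common zeros in that column are the intersection.
  x = 0: f ≡ 0 at y ∈ ∅; g ≡ 0 at y ∈ {10}; common: ∅.
  x = 1: f ≡ 0 at y ∈ {8}; g ≡ 0 at y ∈ {6}; common: ∅.
  x = 2: f ≡ 0 at y ∈ {3}; g ≡ 0 at y ∈ {2}; common: ∅.
  x = 3: f ≡ 0 at y ∈ {8}; g ≡ 0 at y ∈ {9}; common: ∅.
  x = 4: f ≡ 0 at y ∈ {10}; g ≡ 0 at y ∈ {5}; common: ∅.
  x = 5: f ≡ 0 at y ∈ {2}; g ≡ 0 at y ∈ {1}; common: ∅.
  x = 6: f ≡ 0 at y ∈ {0}; g ≡ 0 at y ∈ {8}; common: ∅.
  x = 7: f ≡ 0 at y ∈ {3}; g ≡ 0 at y ∈ {4}; common: ∅.
  x = 8: f ≡ 0 at y ∈ {5}; g ≡ 0 at y ∈ {0}; common: ∅.
  x = 9: f ≡ 0 at y ∈ {10}; g ≡ 0 at y ∈ {7}; common: ∅.
  x = 10: f ≡ 0 at y ∈ {5}; g ≡ 0 at y ∈ {3}; common: ∅.
Collecting: common zeros = ∅, so the count is 0.
Comparison with the Bézout bound: 0 ≤ 2 = deg(f)·deg(g), as expected for curves with no common component (the affine F_11-count falls short of the bound because intersections may lie at infinity, over extension fields, or carry multiplicity).


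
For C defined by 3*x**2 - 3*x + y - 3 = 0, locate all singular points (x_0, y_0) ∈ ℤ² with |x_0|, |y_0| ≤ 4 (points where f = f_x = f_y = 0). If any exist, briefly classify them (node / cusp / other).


No singular points in the scanned grid; C is smooth there.

Compute partial derivatives:
  f_x = 6*x - 3.
  f_y = 1.
f_y = 1 is a nonzero constant, so f_y never vanishes: no point (x, y) can satisfy f = f_x = f_y = 0. In particular no (x, y) ∈ {−4, ..., 4}² is singular; the curve is smooth.


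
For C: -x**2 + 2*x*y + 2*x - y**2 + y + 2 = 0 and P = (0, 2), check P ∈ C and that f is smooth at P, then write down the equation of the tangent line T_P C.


Tangent line at P: 6*x - 3*y + 6 = 0.

Step 1: f(0, 2) = 0, so P lies on C.
Step 2: partial derivatives
  f_x(x, y) = -2*x + 2*y + 2, f_y(x, y) = 2*x - 2*y + 1.
  f_x(P) = 6, f_y(P) = -3 (gradient nonzero, so P is smooth).
Step 3: tangent line at P: 6·(x − 0) + -3·(y − 2) = 0.
Expanding: 6*x - 3*y + 6 = 0.


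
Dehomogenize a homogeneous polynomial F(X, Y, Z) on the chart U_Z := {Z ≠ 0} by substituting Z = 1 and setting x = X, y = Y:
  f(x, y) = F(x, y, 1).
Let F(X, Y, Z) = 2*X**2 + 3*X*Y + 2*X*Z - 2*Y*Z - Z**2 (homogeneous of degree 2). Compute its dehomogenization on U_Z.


f(x, y) = 2*x**2 + 3*x*y + 2*x - 2*y - 1

On U_Z we set Z = 1. Each monomial c·X^i·Y^j·Z^k in F becomes c·x^i·y^j·1^k = c·x^i·y^j.
Substituting Z = 1: F(X, Y, 1) = 2*x**2 + 3*x*y + 2*x - 2*y - 1.
Note: deg(f) ≤ deg(F) = 2; strict inequality happens when F is divisible by Z (lost terms).


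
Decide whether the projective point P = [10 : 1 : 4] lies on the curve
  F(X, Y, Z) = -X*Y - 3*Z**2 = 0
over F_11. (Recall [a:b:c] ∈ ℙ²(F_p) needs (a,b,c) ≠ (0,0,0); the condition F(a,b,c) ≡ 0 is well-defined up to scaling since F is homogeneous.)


F(10,1,4) ≡ 8 (mod 11); P is NOT on the curve.

Evaluate F(10, 1, 4) term-by-term (mod 11).
  -X*Y ↦ -1·10·1·1 = -10
  -3*Z**2 ↦ -3·1·1·16 = -48
Sum: F(10, 1, 4) = (-10) + (-48) = -58.
Reducing mod 11: -58 ≡ 8 (mod 11).
Since F(a, b, c) ≡ 8 ≠ 0 (mod 11), P does NOT lie on the curve.


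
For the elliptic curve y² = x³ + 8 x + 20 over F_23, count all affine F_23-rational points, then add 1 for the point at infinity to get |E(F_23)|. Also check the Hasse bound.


Affine points = {(1, 11), (1, 12), (3, 5), (3, 18), (4, 1), (4, 22), (5, 1), (5, 22), (6, 10), (6, 13), (9, 4), (9, 19), (11, 6), (11, 17), (12, 2), (12, 21), (14, 1), (14, 22), (16, 9), (16, 14), (17, 3), (17, 20), (18, 4), (18, 19), (19, 4), (19, 19)}; affine count = 26; |E(F_23)| = 27.

Discriminant check: Δ ∝ 4a³ + 27b² = 4·8³ + 27·20² = 4·512 + 27·400 ≡ 14 (mod 23). Nonzero ⇒ E is nonsingular.
For each x ∈ F_23, compute rhs = x³ + 8·x + 20 mod 23, then count y ∈ F_23 with y² ≡ rhs.
  x = 0: rhs = 20, matching y values: none (0 points).
  x = 1: rhs = 6, matching y values: 11, 12 (2 points).
  x = 2: rhs = 21, matching y values: none (0 points).
  x = 3: rhs = 2, matching y values: 5, 18 (2 points).
  x = 4: rhs = 1, matching y values: 1, 22 (2 points).
  x = 5: rhs = 1, matching y values: 1, 22 (2 points).
  x = 6: rhs = 8, matching y values: 10, 13 (2 points).
  x = 7: rhs = 5, matching y values: none (0 points).
  x = 8: rhs = 21, matching y values: none (0 points).
  x = 9: rhs = 16, matching y values: 4, 19 (2 points).
  x = 10: rhs = 19, matching y values: none (0 points).
  x = 11: rhs = 13, matching y values: 6, 17 (2 points).
  x = 12: rhs = 4, matching y values: 2, 21 (2 points).
  x = 13: rhs = 21, matching y values: none (0 points).
  x = 14: rhs = 1, matching y values: 1, 22 (2 points).
  x = 15: rhs = 19, matching y values: none (0 points).
  x = 16: rhs = 12, matching y values: 9, 14 (2 points).
  x = 17: rhs = 9, matching y values: 3, 20 (2 points).
  x = 18: rhs = 16, matching y values: 4, 19 (2 points).
  x = 19: rhs = 16, matching y values: 4, 19 (2 points).
  x = 20: rhs = 15, matching y values: none (0 points).
  x = 21: rhs = 19, matching y values: none (0 points).
  x = 22: rhs = 11, matching y values: none (0 points).
Total affine count: 26.
Full point count |E(F_23)| = 26 + 1 = 27.
Hasse bound: |27 − (23+1)| = |3| = 3 ≤ 2√23 ≈ 9.5917 ✓.


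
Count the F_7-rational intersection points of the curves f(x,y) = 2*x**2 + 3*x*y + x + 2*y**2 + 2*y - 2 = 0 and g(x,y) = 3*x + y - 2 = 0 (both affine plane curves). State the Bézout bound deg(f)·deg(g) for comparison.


Common zeros: ∅; count = 0; Bézout bound = 2.

deg(f) = 2, deg(g) = 1, so Bézout bound = 2.
Scan x ∈ F_7. For each x, list the y ∈ F_7 with f(x, y) ≡ 0 and those with g(x, y) ≡ 0 (mod 7); the common zeros in that column are the intersection.
  x = 0: f ≡ 0 at y ∈ ∅; g ≡ 0 at y ∈ {2}; common: ∅.
  x = 1: f ≡ 0 at y ∈ ∅; g ≡ 0 at y ∈ {6}; common: ∅.
  x = 2: f ≡ 0 at y ∈ {5}; g ≡ 0 at y ∈ {3}; common: ∅.
  x = 3: f ≡ 0 at y ∈ {2, 3}; g ≡ 0 at y ∈ {0}; common: ∅.
  x = 4: f ≡ 0 at y ∈ {2, 5}; g ≡ 0 at y ∈ {4}; common: ∅.
  x = 5: f ≡ 0 at y ∈ ∅; g ≡ 0 at y ∈ {1}; common: ∅.
  x = 6: f ≡ 0 at y ∈ {1, 3}; g ≡ 0 at y ∈ {5}; common: ∅.
Collecting: common zeros = ∅, so the count is 0.
Comparison with the Bézout bound: 0 ≤ 2 = deg(f)·deg(g), as expected for curves with no common component (the affine F_7-count falls short of the bound because intersections may lie at infinity, over extension fields, or carry multiplicity).


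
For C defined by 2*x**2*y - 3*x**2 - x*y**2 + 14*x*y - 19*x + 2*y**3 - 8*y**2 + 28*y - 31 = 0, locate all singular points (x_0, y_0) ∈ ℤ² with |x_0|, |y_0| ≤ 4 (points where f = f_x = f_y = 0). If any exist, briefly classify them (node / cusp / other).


Singular points: {(-3, 1)}; classification: node.

Compute partial derivatives:
  f_x = 4*x*y - 6*x - y**2 + 14*y - 19.
  f_y = 2*x**2 - 2*x*y + 14*x + 6*y**2 - 16*y + 28.
Scan x_0 ∈ {−4, ..., 4}. For each x_0, f_y(x_0, y) is a polynomial in y; find its integer roots y ∈ {−4, ..., 4}, then test f_x and f at those candidates.
  x = -4: f_y(-4, y) = 6*y**2 - 8*y + 4; no integer root y with |y| ≤ 4.
  x = -3: f_y(-3, y) = 6*y**2 - 10*y + 4; vanishes at y ∈ {1}. (-3, 1): f_x = 0, f = 0 — SINGULAR.
  x = -2: f_y(-2, y) = 6*y**2 - 12*y + 8; no integer root y with |y| ≤ 4.
  x = -1: f_y(-1, y) = 6*y**2 - 14*y + 16; no integer root y with |y| ≤ 4.
  x = 0: f_y(0, y) = 6*y**2 - 16*y + 28; no integer root y with |y| ≤ 4.
  x = 1: f_y(1, y) = 6*y**2 - 18*y + 44; no integer root y with |y| ≤ 4.
  x = 2: f_y(2, y) = 6*y**2 - 20*y + 64; no integer root y with |y| ≤ 4.
  x = 3: f_y(3, y) = 6*y**2 - 22*y + 88; no integer root y with |y| ≤ 4.
  x = 4: f_y(4, y) = 6*y**2 - 24*y + 116; no integer root y with |y| ≤ 4.
Only singular point on the grid: (-3, 1).
Classify: substitute x = -3 + u, y = 1 + v and expand: f = 2*u**2*v - u**2 - u*v**2 + 2*v**3 + v**2.
No constant or linear terms (consistent with a singular point). Quadratic part: -u**2 + v**2. Cubic part: 2*u**2*v - u*v**2 + 2*v**3.
The quadratic part v**2 - u**2 = (v − u)(v + u) splits into two distinct linear factors, so there are two distinct tangent lines y − 1 = ±(x − -3) — this is a node (ordinary double point).
Classification: node.


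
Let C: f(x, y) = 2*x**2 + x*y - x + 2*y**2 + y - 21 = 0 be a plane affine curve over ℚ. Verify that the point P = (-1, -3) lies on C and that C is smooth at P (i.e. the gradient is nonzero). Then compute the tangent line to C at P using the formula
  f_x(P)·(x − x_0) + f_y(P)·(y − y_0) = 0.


Tangent line at P: -8*x - 12*y - 44 = 0.

Step 1: f(-1, -3) = 0, so P lies on C.
Step 2: partial derivatives
  f_x(x, y) = 4*x + y - 1, f_y(x, y) = x + 4*y + 1.
  f_x(P) = -8, f_y(P) = -12 (gradient nonzero, so P is smooth).
Step 3: tangent line at P: -8·(x − -1) + -12·(y − -3) = 0.
Expanding: -8*x - 12*y - 44 = 0.


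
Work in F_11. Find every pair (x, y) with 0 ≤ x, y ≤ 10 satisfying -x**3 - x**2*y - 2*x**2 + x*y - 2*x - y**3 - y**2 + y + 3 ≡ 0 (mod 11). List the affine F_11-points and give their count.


Affine F_11-points: {(1, 9), (2, 6), (2, 9), (3, 1), (3, 3), (3, 6), (5, 3), (6, 0), (7, 1), (8, 5), (8, 7), (8, 9), (9, 1), (9, 3), (9, 6)}; count = 15.

For each of the 121 pairs (x, y) ∈ F_11², evaluate f(x, y) mod 11. Record the zeros.
  x = 0: [0↦3, 1↦2, 2↦4, 3↦3, 4↦4, 5↦1, 6↦10, 7↦3, 8↦7, 9↦5, 10↦2]  zeros at y ∈ ∅
  x = 1: [0↦9, 1↦8, 2↦10, 3↦9, 4↦10, 5↦7, 6↦5, 7↦9, 8↦2, 9↦0, 10↦8]  zeros at y ∈ {9}
  x = 2: [0↦5, 1↦2, 2↦2, 3↦10, 4↦9, 5↦4, 6↦0, 7↦2, 8↦4, 9↦0, 10↦6]  zeros at y ∈ {6, 9}
  x = 3: [0↦7, 1↦0, 2↦7, 3↦0, 4↦6, 5↦8, 6↦0, 7↦9, 8↦7, 9↦10, 10↦1]  zeros at y ∈ {1, 3, 6}
  x = 4: [0↦9, 1↦7, 2↦8, 3↦6, 4↦6, 5↦2, 6↦10, 7↦2, 8↦5, 9↦2, 10↦9]  zeros at y ∈ ∅
  x = 5: [0↦5, 1↦6, 2↦10, 3↦0, 4↦3, 5↦2, 6↦2, 7↦8, 8↦3, 9↦3, 10↦2]  zeros at y ∈ {3}
  x = 6: [0↦0, 1↦2, 2↦7, 3↦9, 4↦2, 5↦2, 6↦3, 7↦10, 8↦6, 9↦7, 10↦7]  zeros at y ∈ {0}
  x = 7: [0↦10, 1↦0, 2↦4, 3↦5, 4↦8, 5↦7, 6↦7, 7↦2, 8↦8, 9↦8, 10↦7]  zeros at y ∈ {1}
  x = 8: [0↦7, 1↦5, 2↦6, 3↦4, 4↦4, 5↦0, 6↦8, 7↦0, 8↦3, 9↦0, 10↦7]  zeros at y ∈ {5, 7, 9}
  x = 9: [0↦7, 1↦0, 2↦7, 3↦0, 4↦6, 5↦8, 6↦0, 7↦9, 8↦7, 9↦10, 10↦1]  zeros at y ∈ {1, 3, 6}
  x = 10: [0↦4, 1↦1, 2↦1, 3↦9, 4↦8, 5↦3, 6↦10, 7↦1, 8↦3, 9↦10, 10↦5]  zeros at y ∈ ∅
Collecting zeros: affine points = {(1, 9), (2, 6), (2, 9), (3, 1), (3, 3), (3, 6), (5, 3), (6, 0), (7, 1), (8, 5), (8, 7), (8, 9), (9, 1), (9, 3), (9, 6)}.
Total count |C(F_11)_aff| = 15.


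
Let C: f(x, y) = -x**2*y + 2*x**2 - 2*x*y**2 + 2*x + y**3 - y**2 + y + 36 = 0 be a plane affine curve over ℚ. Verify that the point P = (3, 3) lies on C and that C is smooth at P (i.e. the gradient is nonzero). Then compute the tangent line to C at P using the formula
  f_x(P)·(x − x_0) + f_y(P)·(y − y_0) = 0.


Tangent line at P: -22*x - 23*y + 135 = 0.

Step 1: f(3, 3) = 0, so P lies on C.
Step 2: partial derivatives
  f_x(x, y) = -2*x*y + 4*x - 2*y**2 + 2, f_y(x, y) = -x**2 - 4*x*y + 3*y**2 - 2*y + 1.
  f_x(P) = -22, f_y(P) = -23 (gradient nonzero, so P is smooth).
Step 3: tangent line at P: -22·(x − 3) + -23·(y − 3) = 0.
Expanding: -22*x - 23*y + 135 = 0.


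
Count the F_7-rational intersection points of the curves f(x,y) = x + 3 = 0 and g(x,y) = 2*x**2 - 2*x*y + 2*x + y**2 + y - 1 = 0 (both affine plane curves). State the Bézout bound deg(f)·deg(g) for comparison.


Common zeros: ∅; count = 0; Bézout bound = 2.

deg(f) = 1, deg(g) = 2, so Bézout bound = 2.
Scan x ∈ F_7. For each x, list the y ∈ F_7 with f(x, y) ≡ 0 and those with g(x, y) ≡ 0 (mod 7); the common zeros in that column are the intersection.
  x = 0: f ≡ 0 at y ∈ ∅; g ≡ 0 at y ∈ ∅; common: ∅.
  x = 1: f ≡ 0 at y ∈ ∅; g ≡ 0 at y ∈ ∅; common: ∅.
  x = 2: f ≡ 0 at y ∈ ∅; g ≡ 0 at y ∈ {5}; common: ∅.
  x = 3: f ≡ 0 at y ∈ ∅; g ≡ 0 at y ∈ ∅; common: ∅.
  x = 4: f ≡ 0 at y ∈ {0, 1, 2, 3, 4, 5, 6}; g ≡ 0 at y ∈ ∅; common: ∅.
  x = 5: f ≡ 0 at y ∈ ∅; g ≡ 0 at y ∈ ∅; common: ∅.
  x = 6: f ≡ 0 at y ∈ ∅; g ≡ 0 at y ∈ ∅; common: ∅.
Collecting: common zeros = ∅, so the count is 0.
Comparison with the Bézout bound: 0 ≤ 2 = deg(f)·deg(g), as expected for curves with no common component (the affine F_7-count falls short of the bound because intersections may lie at infinity, over extension fields, or carry multiplicity).


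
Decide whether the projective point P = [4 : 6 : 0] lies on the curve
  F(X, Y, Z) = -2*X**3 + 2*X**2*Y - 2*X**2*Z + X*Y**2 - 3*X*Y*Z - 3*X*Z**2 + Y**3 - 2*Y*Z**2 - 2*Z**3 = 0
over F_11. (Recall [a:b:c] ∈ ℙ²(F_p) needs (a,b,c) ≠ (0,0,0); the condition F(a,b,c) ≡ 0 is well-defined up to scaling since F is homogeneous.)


F(4,6,0) ≡ 6 (mod 11); P is NOT on the curve.

Evaluate F(4, 6, 0) term-by-term (mod 11).
  -2*X**3 ↦ -2·64·1·1 = -128
  2*X**2*Y ↦ 2·16·6·1 = 192
  -2*X**2*Z ↦ -2·16·1·0 = 0
  X*Y**2 ↦ 1·4·36·1 = 144
  -3*X*Y*Z ↦ -3·4·6·0 = 0
  -3*X*Z**2 ↦ -3·4·1·0 = 0
  Y**3 ↦ 1·1·216·1 = 216
  -2*Y*Z**2 ↦ -2·1·6·0 = 0
  -2*Z**3 ↦ -2·1·1·0 = 0
Sum: F(4, 6, 0) = (-128) + (192) + (0) + (144) + (0) + (0) + (216) + (0) + (0) = 424.
Reducing mod 11: 424 ≡ 6 (mod 11).
Since F(a, b, c) ≡ 6 ≠ 0 (mod 11), P does NOT lie on the curve.


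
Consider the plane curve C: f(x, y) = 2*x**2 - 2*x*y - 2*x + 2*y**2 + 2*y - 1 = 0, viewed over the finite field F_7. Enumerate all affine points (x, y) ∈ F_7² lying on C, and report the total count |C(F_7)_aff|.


Affine F_7-points: {(1, 2), (1, 5), (2, 2), (2, 6), (5, 5), (5, 6)}; count = 6.

For each of the 49 pairs (x, y) ∈ F_7², evaluate f(x, y) mod 7. Record the zeros.
  x = 0: [0↦6, 1↦3, 2↦4, 3↦2, 4↦4, 5↦3, 6↦6]  zeros at y ∈ ∅
  x = 1: [0↦6, 1↦1, 2↦0, 3↦3, 4↦3, 5↦0, 6↦1]  zeros at y ∈ {2, 5}
  x = 2: [0↦3, 1↦3, 2↦0, 3↦1, 4↦6, 5↦1, 6↦0]  zeros at y ∈ {2, 6}
  x = 3: [0↦4, 1↦2, 2↦4, 3↦3, 4↦6, 5↦6, 6↦3]  zeros at y ∈ ∅
  x = 4: [0↦2, 1↦5, 2↦5, 3↦2, 4↦3, 5↦1, 6↦3]  zeros at y ∈ ∅
  x = 5: [0↦4, 1↦5, 2↦3, 3↦5, 4↦4, 5↦0, 6↦0]  zeros at y ∈ {5, 6}
  x = 6: [0↦3, 1↦2, 2↦5, 3↦5, 4↦2, 5↦3, 6↦1]  zeros at y ∈ ∅
Collecting zeros: affine points = {(1, 2), (1, 5), (2, 2), (2, 6), (5, 5), (5, 6)}.
Total count |C(F_7)_aff| = 6.


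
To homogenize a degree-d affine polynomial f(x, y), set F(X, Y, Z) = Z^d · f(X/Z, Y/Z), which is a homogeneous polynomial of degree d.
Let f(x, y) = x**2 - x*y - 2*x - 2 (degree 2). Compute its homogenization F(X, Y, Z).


F(X, Y, Z) = X**2 - X*Y - 2*X*Z - 2*Z**2

deg(f) = 2.
Substitute x = X/Z, y = Y/Z into f, then multiply by Z^2.
  monomial 1·x^2·y^0 ↦ 1·X^2·Y^0·Z^0.
  monomial -1·x^1·y^1 ↦ -1·X^1·Y^1·Z^0.
  monomial -2·x^1·y^0 ↦ -2·X^1·Y^0·Z^1.
  monomial -2·x^0·y^0 ↦ -2·X^0·Y^0·Z^2.
Collecting: F(X, Y, Z) = X**2 - X*Y - 2*X*Z - 2*Z**2.


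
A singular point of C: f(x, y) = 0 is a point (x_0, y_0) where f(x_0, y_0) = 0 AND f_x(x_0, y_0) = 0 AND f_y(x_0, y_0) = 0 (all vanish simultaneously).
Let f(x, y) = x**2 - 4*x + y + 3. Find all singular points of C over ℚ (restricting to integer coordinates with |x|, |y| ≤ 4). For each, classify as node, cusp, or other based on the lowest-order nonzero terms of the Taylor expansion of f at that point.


No singular points in the scanned grid; C is smooth there.

Compute partial derivatives:
  f_x = 2*x - 4.
  f_y = 1.
f_y = 1 is a nonzero constant, so f_y never vanishes: no point (x, y) can satisfy f = f_x = f_y = 0. In particular no (x, y) ∈ {−4, ..., 4}² is singular; the curve is smooth.


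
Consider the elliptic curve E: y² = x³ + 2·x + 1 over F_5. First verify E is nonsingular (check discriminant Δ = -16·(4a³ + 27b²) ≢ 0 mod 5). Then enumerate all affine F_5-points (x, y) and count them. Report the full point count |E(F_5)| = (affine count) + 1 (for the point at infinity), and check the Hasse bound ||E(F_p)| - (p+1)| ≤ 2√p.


Affine points = {(0, 1), (0, 4), (1, 2), (1, 3), (3, 2), (3, 3)}; affine count = 6; |E(F_5)| = 7.

Discriminant check: Δ ∝ 4a³ + 27b² = 4·2³ + 27·1² = 4·8 + 27·1 ≡ 4 (mod 5). Nonzero ⇒ E is nonsingular.
For each x ∈ F_5, compute rhs = x³ + 2·x + 1 mod 5, then count y ∈ F_5 with y² ≡ rhs.
  x = 0: rhs = 1, matching y values: 1, 4 (2 points).
  x = 1: rhs = 4, matching y values: 2, 3 (2 points).
  x = 2: rhs = 3, matching y values: none (0 points).
  x = 3: rhs = 4, matching y values: 2, 3 (2 points).
  x = 4: rhs = 3, matching y values: none (0 points).
Total affine count: 6.
Full point count |E(F_5)| = 6 + 1 = 7.
Hasse bound: |7 − (5+1)| = |1| = 1 ≤ 2√5 ≈ 4.4721 ✓.


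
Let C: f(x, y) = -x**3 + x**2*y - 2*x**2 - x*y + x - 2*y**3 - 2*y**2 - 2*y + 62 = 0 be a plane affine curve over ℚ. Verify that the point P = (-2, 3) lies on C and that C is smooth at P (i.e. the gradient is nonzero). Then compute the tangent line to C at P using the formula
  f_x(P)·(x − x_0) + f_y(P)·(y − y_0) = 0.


Tangent line at P: -18*x - 62*y + 150 = 0.

Step 1: f(-2, 3) = 0, so P lies on C.
Step 2: partial derivatives
  f_x(x, y) = -3*x**2 + 2*x*y - 4*x - y + 1, f_y(x, y) = x**2 - x - 6*y**2 - 4*y - 2.
  f_x(P) = -18, f_y(P) = -62 (gradient nonzero, so P is smooth).
Step 3: tangent line at P: -18·(x − -2) + -62·(y − 3) = 0.
Expanding: -18*x - 62*y + 150 = 0.


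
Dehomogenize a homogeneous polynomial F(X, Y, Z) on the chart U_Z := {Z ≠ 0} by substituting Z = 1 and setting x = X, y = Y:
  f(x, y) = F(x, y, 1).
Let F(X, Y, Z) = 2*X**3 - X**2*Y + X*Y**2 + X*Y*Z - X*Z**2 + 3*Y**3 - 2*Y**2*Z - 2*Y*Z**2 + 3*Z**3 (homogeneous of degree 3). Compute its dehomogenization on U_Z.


f(x, y) = 2*x**3 - x**2*y + x*y**2 + x*y - x + 3*y**3 - 2*y**2 - 2*y + 3

On U_Z we set Z = 1. Each monomial c·X^i·Y^j·Z^k in F becomes c·x^i·y^j·1^k = c·x^i·y^j.
Substituting Z = 1: F(X, Y, 1) = 2*x**3 - x**2*y + x*y**2 + x*y - x + 3*y**3 - 2*y**2 - 2*y + 3.
Note: deg(f) ≤ deg(F) = 3; strict inequality happens when F is divisible by Z (lost terms).


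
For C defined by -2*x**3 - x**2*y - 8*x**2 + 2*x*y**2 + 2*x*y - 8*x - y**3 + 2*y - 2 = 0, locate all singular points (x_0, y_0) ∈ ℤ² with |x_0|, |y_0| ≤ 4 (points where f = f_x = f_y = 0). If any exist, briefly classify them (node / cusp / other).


Singular points: {(-1, -1)}; classification: node.

Compute partial derivatives:
  f_x = -6*x**2 - 2*x*y - 16*x + 2*y**2 + 2*y - 8.
  f_y = -x**2 + 4*x*y + 2*x - 3*y**2 + 2.
Scan x_0 ∈ {−4, ..., 4}. For each x_0, f_y(x_0, y) is a polynomial in y; find its integer roots y ∈ {−4, ..., 4}, then test f_x and f at those candidates.
  x = -4: f_y(-4, y) = -3*y**2 - 16*y - 22; no integer root y with |y| ≤ 4.
  x = -3: f_y(-3, y) = -3*y**2 - 12*y - 13; no integer root y with |y| ≤ 4.
  x = -2: f_y(-2, y) = -3*y**2 - 8*y - 6; no integer root y with |y| ≤ 4.
  x = -1: f_y(-1, y) = -3*y**2 - 4*y - 1; vanishes at y ∈ {-1}. (-1, -1): f_x = 0, f = 0 — SINGULAR.
  x = 0: f_y(0, y) = 2 - 3*y**2; no integer root y with |y| ≤ 4.
  x = 1: f_y(1, y) = -3*y**2 + 4*y + 3; no integer root y with |y| ≤ 4.
  x = 2: f_y(2, y) = -3*y**2 + 8*y + 2; no integer root y with |y| ≤ 4.
  x = 3: f_y(3, y) = -3*y**2 + 12*y - 1; no integer root y with |y| ≤ 4.
  x = 4: f_y(4, y) = -3*y**2 + 16*y - 6; no integer root y with |y| ≤ 4.
Only singular point on the grid: (-1, -1).
Classify: substitute x = -1 + u, y = -1 + v and expand: f = -2*u**3 - u**2*v - u**2 + 2*u*v**2 - v**3 + v**2.
No constant or linear terms (consistent with a singular point). Quadratic part: -u**2 + v**2. Cubic part: -2*u**3 - u**2*v + 2*u*v**2 - v**3.
The quadratic part v**2 - u**2 = (v − u)(v + u) splits into two distinct linear factors, so there are two distinct tangent lines y − -1 = ±(x − -1) — this is a node (ordinary double point).
Classification: node.


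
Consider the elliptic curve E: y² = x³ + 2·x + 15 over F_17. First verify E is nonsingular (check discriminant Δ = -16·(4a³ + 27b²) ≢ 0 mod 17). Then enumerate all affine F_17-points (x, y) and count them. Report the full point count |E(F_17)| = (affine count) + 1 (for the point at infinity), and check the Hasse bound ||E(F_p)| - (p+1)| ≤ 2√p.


Affine points = {(0, 7), (0, 10), (1, 1), (1, 16), (4, 6), (4, 11), (7, 7), (7, 10), (8, 4), (8, 13), (10, 7), (10, 10), (11, 5), (11, 12), (12, 4), (12, 13), (14, 4), (14, 13)}; affine count = 18; |E(F_17)| = 19.

Discriminant check: Δ ∝ 4a³ + 27b² = 4·2³ + 27·15² = 4·8 + 27·225 ≡ 4 (mod 17). Nonzero ⇒ E is nonsingular.
For each x ∈ F_17, compute rhs = x³ + 2·x + 15 mod 17, then count y ∈ F_17 with y² ≡ rhs.
  x = 0: rhs = 15, matching y values: 7, 10 (2 points).
  x = 1: rhs = 1, matching y values: 1, 16 (2 points).
  x = 2: rhs = 10, matching y values: none (0 points).
  x = 3: rhs = 14, matching y values: none (0 points).
  x = 4: rhs = 2, matching y values: 6, 11 (2 points).
  x = 5: rhs = 14, matching y values: none (0 points).
  x = 6: rhs = 5, matching y values: none (0 points).
  x = 7: rhs = 15, matching y values: 7, 10 (2 points).
  x = 8: rhs = 16, matching y values: 4, 13 (2 points).
  x = 9: rhs = 14, matching y values: none (0 points).
  x = 10: rhs = 15, matching y values: 7, 10 (2 points).
  x = 11: rhs = 8, matching y values: 5, 12 (2 points).
  x = 12: rhs = 16, matching y values: 4, 13 (2 points).
  x = 13: rhs = 11, matching y values: none (0 points).
  x = 14: rhs = 16, matching y values: 4, 13 (2 points).
  x = 15: rhs = 3, matching y values: none (0 points).
  x = 16: rhs = 12, matching y values: none (0 points).
Total affine count: 18.
Full point count |E(F_17)| = 18 + 1 = 19.
Hasse bound: |19 − (17+1)| = |1| = 1 ≤ 2√17 ≈ 8.2462 ✓.
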